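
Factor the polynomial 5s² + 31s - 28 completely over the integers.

Need a pair with product 5·(-28) = -140 and sum 31: that's 35 and -4.
Split the middle term: 5s² + 35s - 4s - 28 = 5s(s + 7) - 4(s + 7).

(5s - 4)(s + 7)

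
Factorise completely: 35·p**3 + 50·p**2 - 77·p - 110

(7·p + 10)·(5·p**2 - 11)

Group as (35·p**3 - 77·p) + (50·p**2 - 110) = 7·p·(5·p**2 - 11) + 10·(5·p**2 - 11).
Both groups share the factor (5·p**2 - 11).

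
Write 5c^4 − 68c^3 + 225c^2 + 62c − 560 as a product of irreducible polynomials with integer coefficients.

Testing divisors of the constant over divisors of the leading coefficient, c = 2 is a root, so (c − 2) is a factor; dividing leaves 5c^3 − 58c^2 + 109c + 280.
Continuing, c = −7/5 is a root, so (5c + 7) divides it; the quotient is c^2 − 13c + 40.
The remaining quadratic factors as (c − 5)(c − 8).

(5c + 7)(c − 2)(c − 5)(c − 8)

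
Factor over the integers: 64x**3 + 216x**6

Factor out 8x**3 first: what remains is 27x**3 + 8.
Recognize a sum of cubes with the parts 3x and 2.

8x**3(3x + 2)(9x**2 - 6x + 4)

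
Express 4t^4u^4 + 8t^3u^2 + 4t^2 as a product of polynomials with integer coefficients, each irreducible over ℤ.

4t^2(tu^2 + 1)^2

Factor out 4t^2 first: what remains is t^2u^4 + 2tu^2 + 1.
Recognize a perfect-square trinomial with the parts tu^2 and 1.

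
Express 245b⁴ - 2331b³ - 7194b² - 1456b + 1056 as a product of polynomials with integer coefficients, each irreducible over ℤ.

(5b + 11)(7b + 4)(7b - 2)(b - 12)

Trying the rational-root candidates, b = 12 is a root, so (b - 12) is a factor; dividing leaves 245b³ + 609b² + 114b - 88.
Then b = -11/5 is a root, giving the factor (5b + 11) and quotient 49b² + 14b - 8.
The remaining quadratic factors as (7b + 4)(7b - 2).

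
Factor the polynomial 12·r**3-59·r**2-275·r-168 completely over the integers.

Trying the rational-root candidates, r = -3/4 is a root, so (4·r+3) is a factor; dividing leaves 3·r**2-17·r-56.
The remaining quadratic factors as (3·r+7)(r-8).

(3·r+7)·(4·r+3)·(r-8)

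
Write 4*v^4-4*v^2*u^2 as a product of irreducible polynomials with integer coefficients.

Factor out 4*v^2, leaving v^2-u^2, which is a difference of two squares.

4*v^2*(v-u)*(v+u)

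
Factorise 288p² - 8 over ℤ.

8(6p + 1)(6p - 1)

Factor out 8, leaving 36p² - 1, which is a difference of two squares.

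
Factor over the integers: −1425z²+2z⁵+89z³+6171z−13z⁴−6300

(2z−3)(z−4)(z−7)(z²+6z+75)

Among the possible rational roots, z = 7 is a root, so (z−7) divides it; the quotient is 2z⁴+z³+96z²−753z+900.
Next, z = 4 is a root, so (z−4) divides it; the quotient is 2z³+9z²+132z−225.
Next, z = 3/2 is a root, so (2z−3) divides it; the quotient is z²+6z+75.
The quadratic z²+6z+75 has discriminant −264 < 0 and is irreducible over ℤ.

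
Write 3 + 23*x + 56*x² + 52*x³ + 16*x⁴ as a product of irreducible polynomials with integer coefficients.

By the rational root theorem, x = -1/4 is a root, so (4*x + 1) divides it; the quotient is 4*x³ + 12*x² + 11*x + 3.
Continuing, x = -3/2 is a root, so (2*x + 3) is a factor; dividing leaves 2*x² + 3*x + 1.
The remaining quadratic factors as (x + 1)(2*x + 1).

(2*x + 1)*(2*x + 3)*(4*x + 1)*(x + 1)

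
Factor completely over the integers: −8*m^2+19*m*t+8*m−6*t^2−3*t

−(8*m−3*t)*(m−2*t−1)

Group: −8*m*(m−2*t−1) + 3*t*(m−2*t−1); both groups contain (m−2*t−1).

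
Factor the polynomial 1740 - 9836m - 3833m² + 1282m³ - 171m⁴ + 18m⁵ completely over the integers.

Trying the rational-root candidates, m = -5/3 is a root, so (3m + 5) is a factor; dividing leaves 6m⁴ - 67m³ + 539m² - 2176m + 348.
Next, m = 1/6 is a root, so (6m - 1) is a factor; dividing leaves m³ - 11m² + 88m - 348.
Continuing, m = 6 is a root, so (m - 6) is a factor; dividing leaves m² - 5m + 58.
The quadratic m² - 5m + 58 has discriminant -207 < 0 and is irreducible over ℤ.

(3m + 5)(6m - 1)(m - 6)(m² - 5m + 58)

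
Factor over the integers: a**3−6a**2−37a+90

By the rational root theorem, a = 9 is a root, so (a−9) divides it; the quotient is a**2+3a−10.
The remaining quadratic factors as (a+5)(a−2).

(a+5)(a−2)(a−9)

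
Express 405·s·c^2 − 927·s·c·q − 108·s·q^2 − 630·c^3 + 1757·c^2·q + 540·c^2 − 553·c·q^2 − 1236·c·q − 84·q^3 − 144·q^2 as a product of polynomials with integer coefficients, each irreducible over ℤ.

Group: 9·s·(45·c^2 − 103·c·q − 12·q^2) + (−14·c + 7·q + 12)·(45·c^2 − 103·c·q − 12·q^2); both groups contain (45·c^2 − 103·c·q − 12·q^2), so (9·s − 14·c + 7·q + 12) is a factor with cofactor 45·c^2 − 103·c·q − 12·q^2.
The cofactor groups again: 45·c^2 − 103·c·q − 12·q^2 = 5·c·(9·c + q) − 12·q·(9·c + q); both groups contain (9·c + q), giving (5·c − 12·q)·(9·c + q).

(9·s − 14·c + 7·q + 12)·(5·c − 12·q)·(9·c + q)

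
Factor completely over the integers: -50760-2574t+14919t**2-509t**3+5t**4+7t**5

(7t+12)(t+15)(t-2)(t**2-14t+141)

By the rational root theorem, t = -12/7 is a root, so (7t+12) divides it; the quotient is t**4-t**3-71t**2+2253t-4230.
Continuing, t = -15 is a root, so (t+15) is a factor; dividing leaves t**3-16t**2+169t-282.
Continuing, t = 2 is a root, giving the factor (t-2) and quotient t**2-14t+141.
The quadratic t**2-14t+141 has discriminant -368 < 0 and is irreducible over ℤ.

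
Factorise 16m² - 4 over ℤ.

4(2m + 1)(2m - 1)

Every term has a factor of 4. Then 4m² - 1 = (2m)² − (1)².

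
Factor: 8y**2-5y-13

Need a pair with product 8·(-13) = -104 and sum -5: that's -13 and 8.
Split the middle term: 8y**2-13y + 8y-13 = y(8y-13) + (8y-13).

(8y-13)(y+1)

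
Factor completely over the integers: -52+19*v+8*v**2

Need a pair with product 8·(-52) = -416 and sum 19: that's 32 and -13.
Split the middle term: 8*v**2+32*v - 13*v-52 = 8*v*(v+4) - 13*(v+4).

(8*v-13)*(v+4)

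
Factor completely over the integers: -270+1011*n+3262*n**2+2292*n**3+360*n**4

(2*n+9)*(5*n+6)*(6*n+5)*(6*n-1)

Testing divisors of the constant over divisors of the leading coefficient, n = -6/5 is a root, so (5*n+6) divides it; the quotient is 72*n**3+372*n**2+206*n-45.
Next, n = 1/6 is a root, so (6*n-1) is a factor; dividing leaves 12*n**2+64*n+45.
The remaining quadratic factors as (2*n+9)(6*n+5).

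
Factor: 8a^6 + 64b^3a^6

Factor out 8a^6 first: what remains is 8b^3 + 1.
Recognize a sum of cubes with the parts 2b and 1.

8a^6(2b + 1)(4b^2 - 2b + 1)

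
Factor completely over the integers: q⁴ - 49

(q² + 7)*(q² - 7)

Substitute u = q² to get a quadratic in u, then factor.
q² + 7 is irreducible over ℤ (always positive, so no real roots).
q² - 7 is irreducible over ℤ (7 is not a perfect square).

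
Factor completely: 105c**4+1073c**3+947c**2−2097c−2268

By the rational root theorem, c = −9 is a root, so (c+9) is a factor; dividing leaves 105c**3+128c**2−205c−252.
Continuing, c = −4/3 is a root, so (3c+4) is a factor; dividing leaves 35c**2−4c−63.
The remaining quadratic factors as (7c+9)(5c−7).

(3c+4)(5c−7)(7c+9)(c+9)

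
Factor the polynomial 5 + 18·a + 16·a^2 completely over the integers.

(2·a + 1)·(8·a + 5)

Need a pair with product 16·5 = 80 and sum 18: that's 8 and 10.
Split the middle term: 16·a^2 + 8·a + 10·a + 5 = 8·a·(2·a + 1) + 5·(2·a + 1).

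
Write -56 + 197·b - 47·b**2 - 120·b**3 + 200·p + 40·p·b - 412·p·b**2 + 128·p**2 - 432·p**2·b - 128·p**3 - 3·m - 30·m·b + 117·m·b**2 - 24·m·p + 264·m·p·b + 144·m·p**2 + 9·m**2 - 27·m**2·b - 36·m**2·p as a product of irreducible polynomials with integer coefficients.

Group: 3·m·(-12·m·p - 9·m·b + 3·m + 32·p**2 + 44·p·b + 24·p + 15·b**2 + 19·b - 8) + (-4·p - 8·b + 7)·(-12·m·p - 9·m·b + 3·m + 32·p**2 + 44·p·b + 24·p + 15·b**2 + 19·b - 8); both groups contain (-12·m·p - 9·m·b + 3·m + 32·p**2 + 44·p·b + 24·p + 15·b**2 + 19·b - 8), so (3·m - 4·p - 8·b + 7) is a factor with cofactor -12·m·p - 9·m·b + 3·m + 32·p**2 + 44·p·b + 24·p + 15·b**2 + 19·b - 8.
The cofactor groups again: -12·m·p - 9·m·b + 3·m + 32·p**2 + 44·p·b + 24·p + 15·b**2 + 19·b - 8 = -3·m·(4·p + 3·b - 1) + (8·p + 5·b + 8)·(4·p + 3·b - 1); both groups contain (4·p + 3·b - 1), giving -(3·m - 8·p - 5·b - 8)·(4·p + 3·b - 1).

-(3·m - 8·p - 5·b - 8)·(3·m - 4·p - 8·b + 7)·(4·p + 3·b - 1)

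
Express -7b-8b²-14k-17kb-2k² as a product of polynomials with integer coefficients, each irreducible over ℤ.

-(k+8b+7)(2k+b)

Group: -2k(k+8b+7) - b(k+8b+7); both groups contain (k+8b+7).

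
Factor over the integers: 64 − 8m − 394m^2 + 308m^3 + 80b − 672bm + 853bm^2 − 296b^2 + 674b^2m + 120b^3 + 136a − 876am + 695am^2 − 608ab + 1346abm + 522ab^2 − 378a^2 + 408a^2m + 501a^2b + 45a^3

Group: 3a(15a^2 + 162ab + 116am − 116a + 120b^2 + 194bm − 56b + 77m^2 − 60m − 32) + (b + 4m − 2)(15a^2 + 162ab + 116am − 116a + 120b^2 + 194bm − 56b + 77m^2 − 60m − 32); both groups contain (15a^2 + 162ab + 116am − 116a + 120b^2 + 194bm − 56b + 77m^2 − 60m − 32), so (3a + b + 4m − 2) is a factor with cofactor 15a^2 + 162ab + 116am − 116a + 120b^2 + 194bm − 56b + 77m^2 − 60m − 32.
The cofactor groups again: 15a^2 + 162ab + 116am − 116a + 120b^2 + 194bm − 56b + 77m^2 − 60m − 32 = a(15a + 12b + 11m + 4) + (10b + 7m − 8)(15a + 12b + 11m + 4); both groups contain (15a + 12b + 11m + 4), giving (a + 10b + 7m − 8)(15a + 12b + 11m + 4).

(15a + 12b + 11m + 4)(3a + b + 4m − 2)(a + 10b + 7m − 8)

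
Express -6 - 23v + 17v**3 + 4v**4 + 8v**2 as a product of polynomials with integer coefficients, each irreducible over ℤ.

(4v + 1)(v + 2)(v + 3)(v - 1)

Among the possible rational roots, v = -1/4 is a root, so (4v + 1) divides it; the quotient is v**3 + 4v**2 + v - 6.
Continuing, v = 1 is a root, giving the factor (v - 1) and quotient v**2 + 5v + 6.
The remaining quadratic factors as (v + 3)(v + 2).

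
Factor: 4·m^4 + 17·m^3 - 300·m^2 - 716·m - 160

By the rational root theorem, m = -1/4 is a root, giving the factor (4·m + 1) and quotient m^3 + 4·m^2 - 76·m - 160.
Next, m = -10 is a root, so (m + 10) is a factor; dividing leaves m^2 - 6·m - 16.
The remaining quadratic factors as (m + 2)(m - 8).

(4·m + 1)·(m + 10)·(m + 2)·(m - 8)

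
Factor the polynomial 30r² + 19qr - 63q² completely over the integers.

-(7q - 6r)(9q + 5r)

Group: -7q(9q + 5r) + 6r(9q + 5r); both groups contain (9q + 5r).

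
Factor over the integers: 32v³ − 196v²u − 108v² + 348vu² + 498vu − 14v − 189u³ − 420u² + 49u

(2v − 3u − 7)(2v − 7u)(8v − 9u + 1)

Group: 2v(16v² − 74vu + 2v + 63u² − 7u) + (−3u − 7)(16v² − 74vu + 2v + 63u² − 7u); both groups contain (16v² − 74vu + 2v + 63u² − 7u), so (2v − 3u − 7) is a factor with cofactor 16v² − 74vu + 2v + 63u² − 7u.
The cofactor groups again: 16v² − 74vu + 2v + 63u² − 7u = 2v(8v − 9u + 1) − 7u(8v − 9u + 1); both groups contain (8v − 9u + 1), giving (2v − 7u)(8v − 9u + 1).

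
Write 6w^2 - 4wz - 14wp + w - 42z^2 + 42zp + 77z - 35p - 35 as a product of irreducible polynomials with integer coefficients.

Group: 3w(2w - 6z + 5) + (7z - 7p - 7)(2w - 6z + 5); both groups contain (2w - 6z + 5).

(3w + 7z - 7p - 7)(2w - 6z + 5)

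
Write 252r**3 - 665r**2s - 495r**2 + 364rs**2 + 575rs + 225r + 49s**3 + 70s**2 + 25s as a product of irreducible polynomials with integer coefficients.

Group: 9r(28r**2 - 77rs - 55r + 49s**2 + 70s + 25) + s(28r**2 - 77rs - 55r + 49s**2 + 70s + 25); both groups contain (28r**2 - 77rs - 55r + 49s**2 + 70s + 25), so (9r + s) is a factor with cofactor 28r**2 - 77rs - 55r + 49s**2 + 70s + 25.
The cofactor groups again: 28r**2 - 77rs - 55r + 49s**2 + 70s + 25 = 4r(7r - 7s - 5) + (-7s - 5)(7r - 7s - 5); both groups contain (7r - 7s - 5), giving (4r - 7s - 5)(7r - 7s - 5).

(4r - 7s - 5)(7r - 7s - 5)(9r + s)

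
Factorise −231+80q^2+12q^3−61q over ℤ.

Among the possible rational roots, q = −3/2 is a root, giving the factor (2q+3) and quotient 6q^2+31q−77.
The remaining quadratic factors as (q+7)(6q−11).

(2q+3)(6q−11)(q+7)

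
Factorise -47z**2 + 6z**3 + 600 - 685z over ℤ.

(6z - 5)(z + 8)(z - 15)

Trying the rational-root candidates, z = -8 is a root, giving the factor (z + 8) and quotient 6z**2 - 95z + 75.
The remaining quadratic factors as (z - 15)(6z - 5).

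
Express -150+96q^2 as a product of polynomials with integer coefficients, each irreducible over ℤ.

Every term has a factor of 6. Then 16q^2-25 = (4q)² − (5)².

6(4q+5)(4q-5)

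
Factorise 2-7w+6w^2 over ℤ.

Need a pair with product 6·2 = 12 and sum -7: that's -4 and -3.
Split the middle term: 6w^2-4w - 3w+2 = 2w(3w-2) - (3w-2).

(2w-1)(3w-2)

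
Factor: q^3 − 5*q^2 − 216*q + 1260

Among the possible rational roots, q = 6 is a root, giving the factor (q − 6) and quotient q^2 + q − 210.
The remaining quadratic factors as (q + 15)(q − 14).

(q + 15)*(q − 14)*(q − 6)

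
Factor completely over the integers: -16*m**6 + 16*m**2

-16*m**2*(m + 1)*(m - 1)*(m**2 + 1)

Factor out 16*m**2 first: what remains is -m**4 + 1.
Recognize a difference of squares with the parts 1 and m**2.
-m**2 + 1 is again a difference of squares: (-m + 1)*(m + 1).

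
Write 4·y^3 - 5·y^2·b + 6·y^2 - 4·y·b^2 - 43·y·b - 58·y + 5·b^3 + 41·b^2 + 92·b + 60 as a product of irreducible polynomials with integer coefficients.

(4·y - 5·b - 6)·(y - b - 2)·(y + b + 5)

Group: 4·y·(y^2 + 3·y - b^2 - 7·b - 10) + (-5·b - 6)·(y^2 + 3·y - b^2 - 7·b - 10); both groups contain (y^2 + 3·y - b^2 - 7·b - 10), so (4·y - 5·b - 6) is a factor with cofactor y^2 + 3·y - b^2 - 7·b - 10.
The cofactor groups again: y^2 + 3·y - b^2 - 7·b - 10 = y·(y - b - 2) + (b + 5)·(y - b - 2); both groups contain (y - b - 2), giving (y + b + 5)·(y - b - 2).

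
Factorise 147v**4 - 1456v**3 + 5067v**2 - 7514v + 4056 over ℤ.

(3v - 13)(7v - 12)(7v - 13)(v - 2)

By the rational root theorem, v = 2 is a root, giving the factor (v - 2) and quotient 147v**3 - 1162v**2 + 2743v - 2028.
Then v = 12/7 is a root, so (7v - 12) is a factor; dividing leaves 21v**2 - 130v + 169.
The remaining quadratic factors as (3v - 13)(7v - 13).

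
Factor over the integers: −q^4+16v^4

(2v−q)(2v+q)(4v^2+q^2)

Difference of squares twice: with A = 2v and B = q, A⁴ − B⁴ = (A² − B²)(A² + B²), and A² − B² factors again.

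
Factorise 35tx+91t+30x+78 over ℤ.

Group as (35tx+91t) + (30x+78) = 7t(5x+13) + 6(5x+13).
Both groups share the factor (5x+13).

(5x+13)(7t+6)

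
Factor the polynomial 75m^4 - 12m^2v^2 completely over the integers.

3m^2(5m + 2v)(5m - 2v)

Pull out the common factor 3m^2; 25m^2 - 4v^2 is a difference of squares.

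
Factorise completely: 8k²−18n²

2(2k+3n)(2k−3n)

Factor out 2, leaving 4k²−9n², which is a difference of two squares.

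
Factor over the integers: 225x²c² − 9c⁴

9c²(5x − c)(5x + c)

Every term has a factor of 9c². Then 25x² − c² = (5x)² − (c)².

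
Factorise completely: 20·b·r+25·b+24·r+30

Group as (20·b·r+25·b) + (24·r+30) = 5·b·(4·r+5) + 6·(4·r+5).
Both groups share the factor (4·r+5).

(4·r+5)·(5·b+6)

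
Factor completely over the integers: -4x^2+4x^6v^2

4x^2(x^2v+1)(x^2v-1)

Factor out 4x^2 first: what remains is x^4v^2-1.
Recognize a difference of squares with the parts x^2v and 1.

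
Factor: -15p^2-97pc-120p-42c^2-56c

Group: -p(15p+7c) + (-6c-8)(15p+7c); both groups contain (15p+7c).

-(p+6c+8)(15p+7c)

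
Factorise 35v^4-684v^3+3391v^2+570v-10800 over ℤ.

Testing divisors of the constant over divisors of the leading coefficient, v = 9 is a root, so (v-9) is a factor; dividing leaves 35v^3-369v^2+70v+1200.
Next, v = 10 is a root, giving the factor (v-10) and quotient 35v^2-19v-120.
The remaining quadratic factors as (5v+8)(7v-15).

(5v+8)(7v-15)(v-10)(v-9)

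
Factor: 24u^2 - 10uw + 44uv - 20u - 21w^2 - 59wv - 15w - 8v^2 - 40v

(4u + 3w + 8v)(6u - 7w - v - 5)

Group: 4u(6u - 7w - v - 5) + (3w + 8v)(6u - 7w - v - 5); both groups contain (6u - 7w - v - 5).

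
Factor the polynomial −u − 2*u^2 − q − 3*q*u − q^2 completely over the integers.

−(q + 2*u + 1)*(q + u)

Group: −q*(q + u) + (−2*u − 1)*(q + u); both groups contain (q + u).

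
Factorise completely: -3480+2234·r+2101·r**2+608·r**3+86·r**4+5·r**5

Trying the rational-root candidates, r = -5 is a root, giving the factor (r+5) and quotient 5·r**4+61·r**3+303·r**2+586·r-696.
Continuing, r = -6 is a root, so (r+6) is a factor; dividing leaves 5·r**3+31·r**2+117·r-116.
Then r = 4/5 is a root, giving the factor (5·r-4) and quotient r**2+7·r+29.
The quadratic r**2+7·r+29 has discriminant -67 < 0 and is irreducible over ℤ.

(5·r-4)·(r+5)·(r+6)·(r**2+7·r+29)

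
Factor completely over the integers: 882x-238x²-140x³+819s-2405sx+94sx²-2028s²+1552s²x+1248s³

Group: 13s(96s²+16sx-156s-10x²-17x+63) + 14x(96s²+16sx-156s-10x²-17x+63); both groups contain (96s²+16sx-156s-10x²-17x+63), so (13s+14x) is a factor with cofactor 96s²+16sx-156s-10x²-17x+63.
The cofactor groups again: 96s²+16sx-156s-10x²-17x+63 = 12s(8s-2x-7) + (5x-9)(8s-2x-7); both groups contain (8s-2x-7), giving (12s+5x-9)(8s-2x-7).

(12s+5x-9)(13s+14x)(8s-2x-7)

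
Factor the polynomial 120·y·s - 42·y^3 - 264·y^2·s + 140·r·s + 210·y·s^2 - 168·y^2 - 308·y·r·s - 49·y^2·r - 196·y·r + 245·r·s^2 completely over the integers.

Group: y·(-42·y^2 - 49·y·r + 30·y·s + 35·r·s) + (7·s + 4)·(-42·y^2 - 49·y·r + 30·y·s + 35·r·s); both groups contain (-42·y^2 - 49·y·r + 30·y·s + 35·r·s), so (y + 7·s + 4) is a factor with cofactor -42·y^2 - 49·y·r + 30·y·s + 35·r·s.
The cofactor groups again: -42·y^2 - 49·y·r + 30·y·s + 35·r·s = -6·y·(7·y - 5·s) - 7·r·(7·y - 5·s); both groups contain (7·y - 5·s), giving -(6·y + 7·r)·(7·y - 5·s).

-(7·y - 5·s)·(6·y + 7·r)·(y + 7·s + 4)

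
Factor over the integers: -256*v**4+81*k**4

(3*k+4*v)*(3*k-4*v)*(9*k**2+16*v**2)

(3*k)⁴ − (4*v)⁴ = ((3*k)² − (4*v)²)((3*k)² + (4*v)²); the first factor splits again, the second (9*k**2+16*v**2) is irreducible.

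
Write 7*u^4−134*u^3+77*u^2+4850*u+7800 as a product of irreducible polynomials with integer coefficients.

Trying the rational-root candidates, u = 15 is a root, so (u−15) divides it; the quotient is 7*u^3−29*u^2−358*u−520.
Next, u = 10 is a root, so (u−10) is a factor; dividing leaves 7*u^2+41*u+52.
The remaining quadratic factors as (7*u+13)(u+4).

(7*u+13)*(u+4)*(u−10)*(u−15)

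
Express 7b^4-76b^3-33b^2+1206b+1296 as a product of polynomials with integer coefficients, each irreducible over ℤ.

By the rational root theorem, b = 9 is a root, so (b-9) divides it; the quotient is 7b^3-13b^2-150b-144.
Then b = 6 is a root, so (b-6) is a factor; dividing leaves 7b^2+29b+24.
The remaining quadratic factors as (7b+8)(b+3).

(7b+8)(b+3)(b-6)(b-9)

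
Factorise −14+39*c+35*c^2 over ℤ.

Need a pair with product 35·(−14) = −490 and sum 39: that's 49 and −10.
Split the middle term: 35*c^2+49*c − 10*c−14 = 7*c*(5*c+7) − 2*(5*c+7).

(5*c+7)*(7*c−2)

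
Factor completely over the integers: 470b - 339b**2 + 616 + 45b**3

Testing divisors of the constant over divisors of the leading coefficient, b = 14/3 is a root, so (3b - 14) is a factor; dividing leaves 15b**2 - 43b - 44.
The remaining quadratic factors as (3b - 11)(5b + 4).

(3b - 11)(3b - 14)(5b + 4)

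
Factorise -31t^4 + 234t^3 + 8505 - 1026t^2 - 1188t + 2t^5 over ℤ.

Testing divisors of the constant over divisors of the leading coefficient, t = 3 is a root, giving the factor (t - 3) and quotient 2t^4 - 25t^3 + 159t^2 - 549t - 2835.
Continuing, t = 9 is a root, giving the factor (t - 9) and quotient 2t^3 - 7t^2 + 96t + 315.
Continuing, t = -5/2 is a root, so (2t + 5) is a factor; dividing leaves t^2 - 6t + 63.
The quadratic t^2 - 6t + 63 has discriminant -216 < 0 and is irreducible over ℤ.

(2t + 5)(t - 3)(t - 9)(t^2 - 6t + 63)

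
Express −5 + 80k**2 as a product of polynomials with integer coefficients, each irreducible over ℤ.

5(4k + 1)(4k − 1)

Factor out 5, leaving 16k**2 − 1, which is a difference of two squares.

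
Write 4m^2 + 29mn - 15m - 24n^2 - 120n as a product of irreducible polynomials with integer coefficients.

(4m - 3n - 15)(m + 8n)

Group: m(4m - 3n - 15) + 8n(4m - 3n - 15); both groups contain (4m - 3n - 15).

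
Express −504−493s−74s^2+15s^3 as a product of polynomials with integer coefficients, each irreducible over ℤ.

Trying the rational-root candidates, s = −8/3 is a root, giving the factor (3s+8) and quotient 5s^2−38s−63.
The remaining quadratic factors as (s−9)(5s+7).

(3s+8)(5s+7)(s−9)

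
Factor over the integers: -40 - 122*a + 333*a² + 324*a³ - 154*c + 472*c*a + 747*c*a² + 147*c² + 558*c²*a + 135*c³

Group: 3*c*(45*c² + 126*c*a - 26*c + 81*a² - 18*a - 8) + (4*a + 5)*(45*c² + 126*c*a - 26*c + 81*a² - 18*a - 8); both groups contain (45*c² + 126*c*a - 26*c + 81*a² - 18*a - 8), so (3*c + 4*a + 5) is a factor with cofactor 45*c² + 126*c*a - 26*c + 81*a² - 18*a - 8.
The cofactor groups again: 45*c² + 126*c*a - 26*c + 81*a² - 18*a - 8 = 5*c*(9*c + 9*a + 2) + (9*a - 4)*(9*c + 9*a + 2); both groups contain (9*c + 9*a + 2), giving (5*c + 9*a - 4)*(9*c + 9*a + 2).

(3*c + 4*a + 5)*(5*c + 9*a - 4)*(9*c + 9*a + 2)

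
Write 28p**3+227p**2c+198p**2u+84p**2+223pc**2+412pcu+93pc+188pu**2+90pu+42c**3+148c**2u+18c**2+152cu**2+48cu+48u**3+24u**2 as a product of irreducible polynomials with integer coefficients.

Group: 7p(4p**2+29pc+26pu+12p+7c**2+20cu+3c+12u**2+6u) + (6c+4u)(4p**2+29pc+26pu+12p+7c**2+20cu+3c+12u**2+6u); both groups contain (4p**2+29pc+26pu+12p+7c**2+20cu+3c+12u**2+6u), so (7p+6c+4u) is a factor with cofactor 4p**2+29pc+26pu+12p+7c**2+20cu+3c+12u**2+6u.
The cofactor groups again: 4p**2+29pc+26pu+12p+7c**2+20cu+3c+12u**2+6u = p(4p+c+2u) + (7c+6u+3)(4p+c+2u); both groups contain (4p+c+2u), giving (p+7c+6u+3)(4p+c+2u).

(7p+6c+4u)(p+7c+6u+3)(4p+c+2u)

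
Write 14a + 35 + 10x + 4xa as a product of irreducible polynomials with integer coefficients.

Group as (4xa + 10x) + (14a + 35) = 2x(2a + 5) + 7(2a + 5).
Both groups share the factor (2a + 5).

(2a + 5)(2x + 7)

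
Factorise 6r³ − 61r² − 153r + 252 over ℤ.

(6r − 7)(r + 3)(r − 12)

By the rational root theorem, r = 12 is a root, so (r − 12) is a factor; dividing leaves 6r² + 11r − 21.
The remaining quadratic factors as (r + 3)(6r − 7).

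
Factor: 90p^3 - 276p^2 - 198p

Pull out the common factor 6p, then factor the remaining trinomial.

6p(3p - 11)(5p + 3)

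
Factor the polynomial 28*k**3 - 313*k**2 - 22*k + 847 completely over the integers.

Among the possible rational roots, k = 11 is a root, giving the factor (k - 11) and quotient 28*k**2 - 5*k - 77.
The remaining quadratic factors as (4*k - 7)(7*k + 11).

(4*k - 7)*(7*k + 11)*(k - 11)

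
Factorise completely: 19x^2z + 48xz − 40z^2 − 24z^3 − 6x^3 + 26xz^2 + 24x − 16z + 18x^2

−(2x + 3z + 2)(3x − 2z)(x − 4z − 4)

Group: x(−6x^2 − 5xz − 6x + 6z^2 + 4z) + (−4z − 4)(−6x^2 − 5xz − 6x + 6z^2 + 4z); both groups contain (−6x^2 − 5xz − 6x + 6z^2 + 4z), so (x − 4z − 4) is a factor with cofactor −6x^2 − 5xz − 6x + 6z^2 + 4z.
The cofactor groups again: −6x^2 − 5xz − 6x + 6z^2 + 4z = −2x(3x − 2z) + (−3z − 2)(3x − 2z); both groups contain (3x − 2z), giving −(2x + 3z + 2)(3x − 2z).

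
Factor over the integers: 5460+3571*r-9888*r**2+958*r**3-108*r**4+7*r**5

(7*r+4)*(r-1)*(r-13)*(r**2-2*r+105)

Trying the rational-root candidates, r = 1 is a root, so (r-1) is a factor; dividing leaves 7*r**4-101*r**3+857*r**2-9031*r-5460.
Next, r = -4/7 is a root, giving the factor (7*r+4) and quotient r**3-15*r**2+131*r-1365.
Continuing, r = 13 is a root, so (r-13) divides it; the quotient is r**2-2*r+105.
The quadratic r**2-2*r+105 has discriminant -416 < 0 and is irreducible over ℤ.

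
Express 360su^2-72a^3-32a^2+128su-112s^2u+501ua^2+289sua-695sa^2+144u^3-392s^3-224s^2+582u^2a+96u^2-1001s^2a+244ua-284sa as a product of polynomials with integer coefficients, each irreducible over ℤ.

Group: 7s(-56s^2+32su-71sa+24u^2+61ua-8a^2) + (6u+9a+4)(-56s^2+32su-71sa+24u^2+61ua-8a^2); both groups contain (-56s^2+32su-71sa+24u^2+61ua-8a^2), so (7s+6u+9a+4) is a factor with cofactor -56s^2+32su-71sa+24u^2+61ua-8a^2.
The cofactor groups again: -56s^2+32su-71sa+24u^2+61ua-8a^2 = -7s(8s-8u+a) + (-3u-8a)(8s-8u+a); both groups contain (8s-8u+a), giving -(7s+3u+8a)(8s-8u+a).

-(7s+3u+8a)(7s+6u+9a+4)(8s-8u+a)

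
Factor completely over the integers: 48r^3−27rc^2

Factor out 3r, leaving 16r^2−9c^2, which is a difference of two squares.

3r(4r−3c)(4r+3c)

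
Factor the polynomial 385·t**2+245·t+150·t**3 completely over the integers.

Pull out the common factor 5·t, then factor the remaining trinomial.

5·t·(5·t+7)·(6·t+7)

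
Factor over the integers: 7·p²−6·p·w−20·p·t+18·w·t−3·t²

Group: p·(7·p−6·w+t) − 3·t·(7·p−6·w+t); both groups contain (7·p−6·w+t).

(7·p−6·w+t)·(p−3·t)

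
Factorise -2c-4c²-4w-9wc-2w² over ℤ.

-(w+4c+2)(2w+c)

Group: -w(2w+c) + (-4c-2)(2w+c); both groups contain (2w+c).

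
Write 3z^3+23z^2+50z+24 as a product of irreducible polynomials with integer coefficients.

(3z+2)(z+3)(z+4)

By the rational root theorem, z = -2/3 is a root, so (3z+2) divides it; the quotient is z^2+7z+12.
The remaining quadratic factors as (z+4)(z+3).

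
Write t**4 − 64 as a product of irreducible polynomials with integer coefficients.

(t**2 + 8)(t**2 − 8)

Substitute u = t**2 to get a quadratic in u, then factor.
t**2 + 8 is irreducible over ℤ (always positive, so no real roots).
t**2 − 8 is irreducible over ℤ (8 is not a perfect square).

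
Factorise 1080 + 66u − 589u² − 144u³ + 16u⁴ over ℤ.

(4u + 9)(4u − 5)(u + 2)(u − 12)

By the rational root theorem, u = 12 is a root, so (u − 12) divides it; the quotient is 16u³ + 48u² − 13u − 90.
Then u = 5/4 is a root, giving the factor (4u − 5) and quotient 4u² + 17u + 18.
The remaining quadratic factors as (u + 2)(4u + 9).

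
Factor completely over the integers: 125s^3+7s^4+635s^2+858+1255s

Among the possible rational roots, s = −3 is a root, so (s+3) divides it; the quotient is 7s^3+104s^2+323s+286.
Continuing, s = −11 is a root, so (s+11) divides it; the quotient is 7s^2+27s+26.
The remaining quadratic factors as (s+2)(7s+13).

(7s+13)(s+11)(s+2)(s+3)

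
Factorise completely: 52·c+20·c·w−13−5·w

(4·c−1)·(5·w+13)

Group as (20·c·w+52·c) + (−5·w−13) = 4·c·(5·w+13) − (5·w+13).
Both groups share the factor (5·w+13).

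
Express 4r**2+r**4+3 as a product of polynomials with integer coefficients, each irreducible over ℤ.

(r**2+1)(r**2+3)

Substitute u = r**2 to get a quadratic in u, then factor.
r**2+1 is irreducible over ℤ (sum of squares).
r**2+3 is irreducible over ℤ (always positive, so no real roots).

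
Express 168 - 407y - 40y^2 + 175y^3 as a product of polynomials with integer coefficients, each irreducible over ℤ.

(5y + 8)(5y - 7)(7y - 3)

Among the possible rational roots, y = 3/7 is a root, so (7y - 3) is a factor; dividing leaves 25y^2 + 5y - 56.
The remaining quadratic factors as (5y - 7)(5y + 8).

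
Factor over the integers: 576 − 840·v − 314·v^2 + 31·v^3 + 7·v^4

Testing divisors of the constant over divisors of the leading coefficient, v = −3 is a root, giving the factor (v + 3) and quotient 7·v^3 + 10·v^2 − 344·v + 192.
Then v = 6 is a root, so (v − 6) is a factor; dividing leaves 7·v^2 + 52·v − 32.
The remaining quadratic factors as (v + 8)(7·v − 4).

(7·v − 4)·(v + 3)·(v + 8)·(v − 6)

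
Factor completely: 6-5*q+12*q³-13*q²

Trying the rational-root candidates, q = 3/4 is a root, so (4*q-3) is a factor; dividing leaves 3*q²-q-2.
The remaining quadratic factors as (q-1)(3*q+2).

(3*q+2)*(4*q-3)*(q-1)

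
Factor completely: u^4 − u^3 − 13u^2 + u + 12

Among the possible rational roots, u = 1 is a root, giving the factor (u − 1) and quotient u^3 − 13u − 12.
Next, u = 4 is a root, so (u − 4) divides it; the quotient is u^2 + 4u + 3.
The remaining quadratic factors as (u + 3)(u + 1).

(u + 1)(u + 3)(u − 1)(u − 4)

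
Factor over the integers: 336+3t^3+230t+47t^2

Trying the rational-root candidates, t = −6 is a root, so (t+6) is a factor; dividing leaves 3t^2+29t+56.
The remaining quadratic factors as (t+7)(3t+8).

(3t+8)(t+6)(t+7)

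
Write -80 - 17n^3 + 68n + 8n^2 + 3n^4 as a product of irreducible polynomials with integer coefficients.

Trying the rational-root candidates, n = 5/3 is a root, giving the factor (3n - 5) and quotient n^3 - 4n^2 - 4n + 16.
Continuing, n = -2 is a root, so (n + 2) is a factor; dividing leaves n^2 - 6n + 8.
The remaining quadratic factors as (n - 2)(n - 4).

(3n - 5)(n + 2)(n - 2)(n - 4)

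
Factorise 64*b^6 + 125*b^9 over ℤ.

Every term has a factor of b^6; factoring it out leaves 125*b^3 + 64.
Recognize a sum of cubes with the parts 5*b and 4.

b^6*(5*b + 4)*(25*b^2 − 20*b + 16)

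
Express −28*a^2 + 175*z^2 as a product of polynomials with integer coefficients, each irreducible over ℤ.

7*(5*z − 2*a)*(5*z + 2*a)

Factor out 7, leaving 25*z^2 − 4*a^2, which is a difference of two squares.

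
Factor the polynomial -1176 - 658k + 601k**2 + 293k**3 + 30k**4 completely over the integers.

(5k - 7)(6k + 7)(k + 4)(k + 6)

Trying the rational-root candidates, k = -6 is a root, so (k + 6) is a factor; dividing leaves 30k**3 + 113k**2 - 77k - 196.
Then k = 7/5 is a root, so (5k - 7) is a factor; dividing leaves 6k**2 + 31k + 28.
The remaining quadratic factors as (6k + 7)(k + 4).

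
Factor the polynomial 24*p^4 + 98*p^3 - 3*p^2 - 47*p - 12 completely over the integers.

Testing divisors of the constant over divisors of the leading coefficient, p = -4 is a root, giving the factor (p + 4) and quotient 24*p^3 + 2*p^2 - 11*p - 3.
Next, p = -1/3 is a root, so (3*p + 1) divides it; the quotient is 8*p^2 - 2*p - 3.
The remaining quadratic factors as (4*p - 3)(2*p + 1).

(2*p + 1)*(3*p + 1)*(4*p - 3)*(p + 4)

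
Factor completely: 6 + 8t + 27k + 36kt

(4t + 3)(9k + 2)

Group as (36kt + 27k) + (8t + 6) = 9k(4t + 3) + 2(4t + 3).
Both groups share the factor (4t + 3).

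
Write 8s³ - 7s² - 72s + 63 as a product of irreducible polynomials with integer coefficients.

(8s - 7)(s + 3)(s - 3)

Group as (8s³ - 72s) + (-7s² + 63) = 8s(s² - 9) - 7(s² - 9).
Both groups share the factor (s² - 9).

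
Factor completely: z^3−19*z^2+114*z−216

Trying the rational-root candidates, z = 6 is a root, so (z−6) divides it; the quotient is z^2−13*z+36.
The remaining quadratic factors as (z−4)(z−9).

(z−4)*(z−6)*(z−9)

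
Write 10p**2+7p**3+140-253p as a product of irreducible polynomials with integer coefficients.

(7p-4)(p+7)(p-5)

By the rational root theorem, p = 4/7 is a root, so (7p-4) divides it; the quotient is p**2+2p-35.
The remaining quadratic factors as (p-5)(p+7).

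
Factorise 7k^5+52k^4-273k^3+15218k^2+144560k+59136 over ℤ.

(7k+3)(k+14)(k+8)(k^2-15k+176)

Trying the rational-root candidates, k = -14 is a root, giving the factor (k+14) and quotient 7k^4-46k^3+371k^2+10024k+4224.
Then k = -3/7 is a root, so (7k+3) is a factor; dividing leaves k^3-7k^2+56k+1408.
Continuing, k = -8 is a root, giving the factor (k+8) and quotient k^2-15k+176.
The quadratic k^2-15k+176 has discriminant -479 < 0 and is irreducible over ℤ.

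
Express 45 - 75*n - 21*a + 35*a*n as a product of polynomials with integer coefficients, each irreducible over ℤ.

(5*n - 3)*(7*a - 15)

Group as (35*a*n - 21*a) + (-75*n + 45) = 7*a*(5*n - 3) - 15*(5*n - 3).
Both groups share the factor (5*n - 3).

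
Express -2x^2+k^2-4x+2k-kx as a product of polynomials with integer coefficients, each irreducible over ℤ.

Group: k(k+x+2) - 2x(k+x+2); both groups contain (k+x+2).

(k+x+2)(k-2x)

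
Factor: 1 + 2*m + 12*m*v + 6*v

(2*m + 1)*(6*v + 1)

Group as (12*m*v + 2*m) + (6*v + 1) = 2*m*(6*v + 1) + (6*v + 1).
Both groups share the factor (6*v + 1).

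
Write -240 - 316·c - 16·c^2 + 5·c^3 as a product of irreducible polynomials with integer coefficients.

(5·c + 4)·(c + 6)·(c - 10)

Testing divisors of the constant over divisors of the leading coefficient, c = 10 is a root, so (c - 10) divides it; the quotient is 5·c^2 + 34·c + 24.
The remaining quadratic factors as (5·c + 4)(c + 6).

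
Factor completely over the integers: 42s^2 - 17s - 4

Need a pair with product 42·(-4) = -168 and sum -17: that's 7 and -24.
Split the middle term: 42s^2 + 7s - 24s - 4 = 7s(6s + 1) - 4(6s + 1).

(6s + 1)(7s - 4)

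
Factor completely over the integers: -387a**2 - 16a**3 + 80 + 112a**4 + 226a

Trying the rational-root candidates, a = 8/7 is a root, so (7a - 8) divides it; the quotient is 16a**3 + 16a**2 - 37a - 10.
Continuing, a = -1/4 is a root, giving the factor (4a + 1) and quotient 4a**2 + 3a - 10.
The remaining quadratic factors as (a + 2)(4a - 5).

(4a + 1)(4a - 5)(7a - 8)(a + 2)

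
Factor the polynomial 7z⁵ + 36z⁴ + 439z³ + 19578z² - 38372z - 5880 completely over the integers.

(7z + 1)(z + 15)(z - 2)(z² - 8z + 196)

Trying the rational-root candidates, z = -1/7 is a root, so (7z + 1) is a factor; dividing leaves z⁴ + 5z³ + 62z² + 2788z - 5880.
Next, z = 2 is a root, giving the factor (z - 2) and quotient z³ + 7z² + 76z + 2940.
Next, z = -15 is a root, so (z + 15) is a factor; dividing leaves z² - 8z + 196.
The quadratic z² - 8z + 196 has discriminant -720 < 0 and is irreducible over ℤ.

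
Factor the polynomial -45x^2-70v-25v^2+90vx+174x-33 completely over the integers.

Group: -5v(5v-15x+3) + (3x-11)(5v-15x+3); both groups contain (5v-15x+3).

-(5v-15x+3)(5v-3x+11)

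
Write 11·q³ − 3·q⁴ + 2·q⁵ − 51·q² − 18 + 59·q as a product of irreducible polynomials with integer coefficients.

Testing divisors of the constant over divisors of the leading coefficient, q = 2 is a root, giving the factor (q − 2) and quotient 2·q⁴ + q³ + 13·q² − 25·q + 9.
Next, q = 1/2 is a root, so (2·q − 1) divides it; the quotient is q³ + q² + 7·q − 9.
Continuing, q = 1 is a root, giving the factor (q − 1) and quotient q² + 2·q + 9.
The quadratic q² + 2·q + 9 has discriminant −32 < 0 and is irreducible over ℤ.

(2·q − 1)·(q − 1)·(q − 2)·(q² + 2·q + 9)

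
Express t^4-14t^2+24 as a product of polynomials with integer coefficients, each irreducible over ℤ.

Substitute u = t^2 to get a quadratic in u, then factor.
t^2-12 is irreducible over ℤ (12 is not a perfect square).
t^2-2 is irreducible over ℤ (2 is not a perfect square).

(t^2-12)(t^2-2)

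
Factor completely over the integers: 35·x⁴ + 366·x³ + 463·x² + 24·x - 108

(5·x - 2)·(7·x + 6)·(x + 1)·(x + 9)

Among the possible rational roots, x = -6/7 is a root, so (7·x + 6) is a factor; dividing leaves 5·x³ + 48·x² + 25·x - 18.
Then x = -9 is a root, so (x + 9) is a factor; dividing leaves 5·x² + 3·x - 2.
The remaining quadratic factors as (x + 1)(5·x - 2).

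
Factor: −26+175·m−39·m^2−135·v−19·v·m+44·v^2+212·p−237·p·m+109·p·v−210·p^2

Group: −15·p·(14·p−11·v+13·m−2) + (−4·v−3·m+13)·(14·p−11·v+13·m−2); both groups contain (14·p−11·v+13·m−2).

−(14·p−11·v+13·m−2)·(15·p+4·v+3·m−13)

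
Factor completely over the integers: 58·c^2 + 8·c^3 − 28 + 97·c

(2·c + 7)·(4·c − 1)·(c + 4)

Trying the rational-root candidates, c = −7/2 is a root, giving the factor (2·c + 7) and quotient 4·c^2 + 15·c − 4.
The remaining quadratic factors as (c + 4)(4·c − 1).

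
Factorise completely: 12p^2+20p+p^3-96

Testing divisors of the constant over divisors of the leading coefficient, p = -6 is a root, so (p+6) is a factor; dividing leaves p^2+6p-16.
The remaining quadratic factors as (p+8)(p-2).

(p+6)(p+8)(p-2)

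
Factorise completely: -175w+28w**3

Pull out the common factor 7w; 4w**2-25 is a difference of squares.

7w(2w+5)(2w-5)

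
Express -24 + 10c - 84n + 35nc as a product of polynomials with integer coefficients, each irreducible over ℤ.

Group as (35nc - 84n) + (10c - 24) = 7n(5c - 12) + 2(5c - 12).
Both groups share the factor (5c - 12).

(5c - 12)(7n + 2)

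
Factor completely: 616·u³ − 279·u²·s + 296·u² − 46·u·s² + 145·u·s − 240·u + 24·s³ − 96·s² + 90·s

Group: 7·u·(88·u² − 65·u·s + 80·u + 12·s² − 30·s) + (2·s − 3)·(88·u² − 65·u·s + 80·u + 12·s² − 30·s); both groups contain (88·u² − 65·u·s + 80·u + 12·s² − 30·s), so (7·u + 2·s − 3) is a factor with cofactor 88·u² − 65·u·s + 80·u + 12·s² − 30·s.
The cofactor groups again: 88·u² − 65·u·s + 80·u + 12·s² − 30·s = 8·u·(11·u − 4·s + 10) − 3·s·(11·u − 4·s + 10); both groups contain (11·u − 4·s + 10), giving (8·u − 3·s)·(11·u − 4·s + 10).

(8·u − 3·s)·(11·u − 4·s + 10)·(7·u + 2·s − 3)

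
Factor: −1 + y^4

Write as (y^2)² − (1)², then factor y^2 − 1 once more.

(y + 1)·(y − 1)·(y^2 + 1)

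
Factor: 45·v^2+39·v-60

Pull out the common factor 3, then factor the remaining trinomial.

3·(3·v+5)·(5·v-4)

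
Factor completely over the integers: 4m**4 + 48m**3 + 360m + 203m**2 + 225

(2m + 3)(2m + 5)(m + 3)(m + 5)

Among the possible rational roots, m = −3/2 is a root, giving the factor (2m + 3) and quotient 2m**3 + 21m**2 + 70m + 75.
Next, m = −5/2 is a root, so (2m + 5) divides it; the quotient is m**2 + 8m + 15.
The remaining quadratic factors as (m + 3)(m + 5).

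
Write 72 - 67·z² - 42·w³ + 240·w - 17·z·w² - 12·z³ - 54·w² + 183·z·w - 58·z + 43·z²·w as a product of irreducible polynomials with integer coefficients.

Group: 4·z·(-3·z² + 13·z·w - 10·z - 14·w² + 24·w + 8) + (3·w + 9)·(-3·z² + 13·z·w - 10·z - 14·w² + 24·w + 8); both groups contain (-3·z² + 13·z·w - 10·z - 14·w² + 24·w + 8), so (4·z + 3·w + 9) is a factor with cofactor -3·z² + 13·z·w - 10·z - 14·w² + 24·w + 8.
The cofactor groups again: -3·z² + 13·z·w - 10·z - 14·w² + 24·w + 8 = -3·z·(z - 2·w + 4) + (7·w + 2)·(z - 2·w + 4); both groups contain (z - 2·w + 4), giving -(3·z - 7·w - 2)·(z - 2·w + 4).

-(z - 2·w + 4)·(3·z - 7·w - 2)·(4·z + 3·w + 9)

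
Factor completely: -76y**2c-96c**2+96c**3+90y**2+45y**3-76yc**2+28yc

(y-2c+2)(9y-8c)(5y+6c)

Group: 9y(5y**2-4yc+10y-12c**2+12c) - 8c(5y**2-4yc+10y-12c**2+12c); both groups contain (5y**2-4yc+10y-12c**2+12c), so (9y-8c) is a factor with cofactor 5y**2-4yc+10y-12c**2+12c.
The cofactor groups again: 5y**2-4yc+10y-12c**2+12c = y(5y+6c) + (-2c+2)(5y+6c); both groups contain (5y+6c), giving (y-2c+2)(5y+6c).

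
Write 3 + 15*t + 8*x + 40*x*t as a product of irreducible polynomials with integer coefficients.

Group as (40*x*t + 8*x) + (15*t + 3) = 8*x*(5*t + 1) + 3*(5*t + 1).
Both groups share the factor (5*t + 1).

(5*t + 1)*(8*x + 3)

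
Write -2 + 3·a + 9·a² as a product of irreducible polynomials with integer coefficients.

Need a pair with product 9·(-2) = -18 and sum 3: that's -3 and 6.
Split the middle term: 9·a² - 3·a + 6·a - 2 = 3·a·(3·a - 1) + 2·(3·a - 1).

(3·a + 2)·(3·a - 1)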